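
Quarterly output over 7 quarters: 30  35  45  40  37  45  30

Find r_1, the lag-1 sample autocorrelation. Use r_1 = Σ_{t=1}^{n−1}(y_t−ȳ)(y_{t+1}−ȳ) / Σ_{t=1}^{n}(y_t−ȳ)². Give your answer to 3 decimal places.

-0.174

Mean ȳ = (30 + 35 + 45 + 40 + 37 + 45 + 30)/7 = 37.4286
Σ(y_t−ȳ)(y_{t+1}−ȳ) = (18.0408) + (-18.3878) + (19.4694) + (-1.1020) + (-3.2449) + (-56.2449) = -41.4694
Denominator Σ(y_t−ȳ)² = 237.7143
r_1 = -41.4694 / 237.7143 = -0.174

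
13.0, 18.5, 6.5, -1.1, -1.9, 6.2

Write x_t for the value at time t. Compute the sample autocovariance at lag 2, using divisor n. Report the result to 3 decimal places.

-14.400

Mean x̄ = (13.0 + 18.5 + 6.5 − 1.1 − 1.9 + 6.2)/6 = 6.8667
Deviations: 6.1333, 11.6333, -0.3667, -7.9667, -8.7667, -0.6667
Σ_{t=1}^{4}(x_t−x̄)(x_{t+2}−x̄) = -86.4022
γ_2 = -86.4022 / 6 = -14.400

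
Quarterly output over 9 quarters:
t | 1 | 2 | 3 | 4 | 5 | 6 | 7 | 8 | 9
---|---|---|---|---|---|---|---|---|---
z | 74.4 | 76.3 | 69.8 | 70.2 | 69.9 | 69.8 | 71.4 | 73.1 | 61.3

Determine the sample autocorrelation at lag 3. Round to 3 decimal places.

Mean z̄ = (74.4 + 76.3 + 69.8 + 70.2 + 69.9 + 69.8 + 71.4 + 73.1 + 61.3)/9 = 70.6889
Σ(z_t−z̄)(z_{t+3}−z̄) = (-1.8143) + (-4.4265) + (0.7901) + (-0.3477) + (-1.9021) + (8.3457) = 0.6452
Denominator Σ(z_t−z̄)² = 142.1689
r_3 = 0.6452 / 142.1689 = 0.005

0.005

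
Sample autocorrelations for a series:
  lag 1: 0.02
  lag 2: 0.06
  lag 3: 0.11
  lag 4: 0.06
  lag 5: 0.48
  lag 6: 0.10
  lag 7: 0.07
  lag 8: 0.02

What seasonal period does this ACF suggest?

The largest autocorrelation is r_5 = 0.48; the remaining lags stay at or below 0.11.
The dominant spike at lag 5 indicates a seasonal period of 5.

5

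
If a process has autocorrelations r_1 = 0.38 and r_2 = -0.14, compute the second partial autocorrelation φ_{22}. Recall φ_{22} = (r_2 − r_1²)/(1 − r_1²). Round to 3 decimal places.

-0.332

φ_{22} = (r_2 − r_1²) / (1 − r_1²)
r_1² = (0.38)² = 0.1444
Numerator = -0.14 − 0.1444 = -0.2844; denominator = 1 − 0.1444 = 0.8556
φ_{22} = -0.2844 / 0.8556 = -0.332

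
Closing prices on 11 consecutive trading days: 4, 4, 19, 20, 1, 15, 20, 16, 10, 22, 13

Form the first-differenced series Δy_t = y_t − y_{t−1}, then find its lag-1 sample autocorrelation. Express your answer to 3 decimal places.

First differences Δy: 0, 15, 1, -19, 14, 5, -4, -6, 12, -9
Mean of differences = 0.9000
Numerator Σ(Δy_t−Δȳ)(Δy_{t+1}−Δȳ) = -393.0100
Denominator Σ(Δy_t−Δȳ)² = 1076.9000
r_1(Δy) = -393.0100 / 1076.9000 = -0.365

-0.365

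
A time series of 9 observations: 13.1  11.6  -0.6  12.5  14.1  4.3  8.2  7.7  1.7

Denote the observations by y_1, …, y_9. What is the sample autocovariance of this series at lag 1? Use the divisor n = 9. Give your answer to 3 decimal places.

-5.050

Mean ȳ = (13.1 + 11.6 − 0.6 + 12.5 + 14.1 + 4.3 + 8.2 + 7.7 + 1.7)/9 = 8.0667
Σ_{t=1}^{8}(y_t−ȳ)(y_{t+1}−ȳ) = -45.4544
γ_1 = -45.4544 / 9 = -5.050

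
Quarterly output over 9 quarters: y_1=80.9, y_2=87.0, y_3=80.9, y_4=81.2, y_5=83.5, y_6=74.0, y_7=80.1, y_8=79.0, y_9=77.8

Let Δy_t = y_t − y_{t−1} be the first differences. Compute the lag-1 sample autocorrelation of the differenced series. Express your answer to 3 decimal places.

-0.607

First differences Δy: 6.1, -6.1, 0.3, 2.3, -9.5, 6.1, -1.1, -1.2
Mean of differences = -0.3875
Numerator Σ(Δy_t−Δȳ)(Δy_{t+1}−Δȳ) = -126.7902
Denominator Σ(Δy_t−Δȳ)² = 208.7088
r_1(Δy) = -126.7902 / 208.7088 = -0.607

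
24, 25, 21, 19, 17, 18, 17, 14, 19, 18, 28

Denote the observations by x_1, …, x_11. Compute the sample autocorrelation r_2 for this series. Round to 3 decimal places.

Mean x̄ = (24 + 25 + 21 + 19 + 17 + 18 + 17 + 14 + 19 + 18 + 28)/11 = 20.0000
Numerator Σ_{t=1}^{9}(x_t−x̄)(x_{t+2}−x̄) = 26.0000
Denominator Σ(x_t−x̄)² = 170.0000
r_2 = 26.0000 / 170.0000 = 0.153

0.153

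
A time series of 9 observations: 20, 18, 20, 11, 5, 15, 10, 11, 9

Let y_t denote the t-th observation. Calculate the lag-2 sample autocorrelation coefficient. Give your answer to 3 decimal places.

0.053

Mean ȳ = (20 + 18 + 20 + 11 + 5 + 15 + 10 + 11 + 9)/9 = 13.2222
Numerator Σ_{t=1}^{7}(y_t−ȳ)(y_{t+2}−ȳ) = 11.7901
Denominator Σ(y_t−ȳ)² = 223.5556
r_2 = 11.7901 / 223.5556 = 0.053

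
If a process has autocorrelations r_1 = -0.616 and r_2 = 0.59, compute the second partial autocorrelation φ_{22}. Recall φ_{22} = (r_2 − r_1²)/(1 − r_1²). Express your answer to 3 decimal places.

0.339

φ_{22} = (r_2 − r_1²) / (1 − r_1²)
r_1² = (-0.616)² = 0.379456
Numerator = 0.59 − 0.3795 = 0.2105; denominator = 1 − 0.3795 = 0.6205
φ_{22} = 0.2105 / 0.6205 = 0.339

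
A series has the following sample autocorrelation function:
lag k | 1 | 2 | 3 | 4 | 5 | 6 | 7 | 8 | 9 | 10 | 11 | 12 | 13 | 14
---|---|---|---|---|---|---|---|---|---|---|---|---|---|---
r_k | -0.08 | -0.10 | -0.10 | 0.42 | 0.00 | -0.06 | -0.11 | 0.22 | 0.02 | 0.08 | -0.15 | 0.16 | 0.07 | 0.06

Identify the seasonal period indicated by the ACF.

The largest autocorrelation is r_4 = 0.42, with weaker echoes at lags 8 (0.22) and 12 (0.16); the remaining lags stay at or below 0.08.
The dominant spike at lag 4 indicates a seasonal period of 4.

4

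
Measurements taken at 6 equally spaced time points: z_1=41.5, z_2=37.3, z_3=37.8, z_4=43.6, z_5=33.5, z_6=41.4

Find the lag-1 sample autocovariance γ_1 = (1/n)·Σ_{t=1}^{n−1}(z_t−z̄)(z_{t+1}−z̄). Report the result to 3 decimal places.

-7.594

Mean z̄ = (41.5 + 37.3 + 37.8 + 43.6 + 33.5 + 41.4)/6 = 39.1833
Deviations: 2.3167, -1.8833, -1.3833, 4.4167, -5.6833, 2.2167
Σ_{t=1}^{5}(z_t−z̄)(z_{t+1}−z̄) = -45.5669
γ_1 = -45.5669 / 6 = -7.594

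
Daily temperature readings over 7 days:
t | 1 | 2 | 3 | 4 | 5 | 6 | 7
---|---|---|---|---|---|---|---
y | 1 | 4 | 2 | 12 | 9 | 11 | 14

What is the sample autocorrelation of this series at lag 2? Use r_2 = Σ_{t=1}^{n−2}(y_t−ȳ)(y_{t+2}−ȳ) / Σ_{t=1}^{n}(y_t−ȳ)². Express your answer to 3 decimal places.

Mean ȳ = (1 + 4 + 2 + 12 + 9 + 11 + 14)/7 = 7.5714
Deviations from mean: -6.5714, -3.5714, -5.5714, 4.4286, 1.4286, 3.4286, 6.4286
Σ(y_t−ȳ)(y_{t+2}−ȳ) = (36.6122) + (-15.8163) + (-7.9592) + (15.1837) + (9.1837) = 37.2041
Denominator Σ(y_t−ȳ)² = 161.7143
r_2 = 37.2041 / 161.7143 = 0.230

0.230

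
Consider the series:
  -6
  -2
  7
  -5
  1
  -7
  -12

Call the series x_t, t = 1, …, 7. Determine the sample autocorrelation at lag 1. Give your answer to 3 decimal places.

0.012

Mean x̄ = (-6 − 2 + 7 − 5 + 1 − 7 − 12)/7 = -3.4286
Deviations from mean: -2.5714, 1.4286, 10.4286, -1.5714, 4.4286, -3.5714, -8.5714
Σ(x_t−x̄)(x_{t+1}−x̄) = (-3.6735) + (14.8980) + (-16.3878) + (-6.9592) + (-15.8163) + (30.6122) = 2.6735
Denominator Σ(x_t−x̄)² = 225.7143
r_1 = 2.6735 / 225.7143 = 0.012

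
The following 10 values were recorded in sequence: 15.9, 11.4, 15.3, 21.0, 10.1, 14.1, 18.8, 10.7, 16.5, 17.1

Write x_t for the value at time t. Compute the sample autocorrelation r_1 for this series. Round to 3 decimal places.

Mean x̄ = (15.9 + 11.4 + 15.3 + 21.0 + 10.1 + 14.1 + 18.8 + 10.7 + 16.5 + 17.1)/10 = 15.0900
Numerator Σ_{t=1}^{9}(x_t−x̄)(x_{t+1}−x̄) = -50.3891
Denominator Σ(x_t−x̄)² = 114.1890
r_1 = -50.3891 / 114.1890 = -0.441

-0.441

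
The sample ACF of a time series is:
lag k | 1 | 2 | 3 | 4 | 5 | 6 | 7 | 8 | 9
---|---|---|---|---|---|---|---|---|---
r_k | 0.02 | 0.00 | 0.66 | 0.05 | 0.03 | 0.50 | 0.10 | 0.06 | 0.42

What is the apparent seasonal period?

The largest autocorrelation is r_3 = 0.66, with weaker echoes at lags 6 (0.50) and 9 (0.42); the remaining lags stay at or below 0.10.
The dominant spike at lag 3 indicates a seasonal period of 3.

3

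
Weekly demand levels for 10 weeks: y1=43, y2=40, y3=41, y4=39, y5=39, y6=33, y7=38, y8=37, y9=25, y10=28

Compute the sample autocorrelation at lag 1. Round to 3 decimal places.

Mean ȳ = (43 + 40 + 41 + 39 + 39 + 33 + 38 + 37 + 25 + 28)/10 = 36.3000
Numerator Σ_{t=1}^{9}(y_t−ȳ)(y_{t+1}−ȳ) = 134.7100
Denominator Σ(y_t−ȳ)² = 306.1000
r_1 = 134.7100 / 306.1000 = 0.440

0.440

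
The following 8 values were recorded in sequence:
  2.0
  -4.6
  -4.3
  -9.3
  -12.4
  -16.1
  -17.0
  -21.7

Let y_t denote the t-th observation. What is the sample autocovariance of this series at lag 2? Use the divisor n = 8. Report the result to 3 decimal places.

17.643

Mean ȳ = (2.0 − 4.6 − 4.3 − 9.3 − 12.4 − 16.1 − 17.0 − 21.7)/8 = -10.4250
Deviations: 12.4250, 5.8250, 6.1250, 1.1250, -1.9750, -5.6750, -6.5750, -11.2750
Σ_{t=1}^{6}(y_t−ȳ)(y_{t+2}−ȳ) = 141.1463
γ_2 = 141.1463 / 8 = 17.643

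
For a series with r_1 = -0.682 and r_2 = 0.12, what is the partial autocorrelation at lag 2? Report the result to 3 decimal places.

φ_{22} = (r_2 − r_1²) / (1 − r_1²)
r_1² = (-0.682)² = 0.465124
Numerator = 0.12 − 0.4651 = -0.3451; denominator = 1 − 0.4651 = 0.5349
φ_{22} = -0.3451 / 0.5349 = -0.645

-0.645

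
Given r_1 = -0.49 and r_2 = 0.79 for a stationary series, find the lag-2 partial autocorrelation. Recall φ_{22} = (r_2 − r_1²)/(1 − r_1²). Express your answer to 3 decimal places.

0.724

φ_{22} = (r_2 − r_1²) / (1 − r_1²)
r_1² = (-0.49)² = 0.2401
Numerator = 0.79 − 0.2401 = 0.5499; denominator = 1 − 0.2401 = 0.7599
φ_{22} = 0.5499 / 0.7599 = 0.724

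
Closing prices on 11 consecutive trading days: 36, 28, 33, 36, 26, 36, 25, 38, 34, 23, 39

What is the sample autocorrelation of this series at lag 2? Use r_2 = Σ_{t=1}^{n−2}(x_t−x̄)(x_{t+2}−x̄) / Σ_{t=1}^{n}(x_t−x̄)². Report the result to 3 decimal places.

Mean x̄ = (36 + 28 + 33 + 36 + 26 + 36 + 25 + 38 + 34 + 23 + 39)/11 = 32.1818
Numerator Σ_{t=1}^{9}(x_t−x̄)(x_{t+2}−x̄) = 9.2066
Denominator Σ(x_t−x̄)² = 319.6364
r_2 = 9.2066 / 319.6364 = 0.029

0.029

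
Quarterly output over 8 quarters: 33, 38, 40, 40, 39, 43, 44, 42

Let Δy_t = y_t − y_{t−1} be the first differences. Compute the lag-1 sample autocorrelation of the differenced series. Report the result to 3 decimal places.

First differences Δy: 5, 2, 0, -1, 4, 1, -2
Mean of differences = 1.2857
Numerator Σ(Δy_t−Δȳ)(Δy_{t+1}−Δȳ) = -1.3673
Denominator Σ(Δy_t−Δȳ)² = 39.4286
r_1(Δy) = -1.3673 / 39.4286 = -0.035

-0.035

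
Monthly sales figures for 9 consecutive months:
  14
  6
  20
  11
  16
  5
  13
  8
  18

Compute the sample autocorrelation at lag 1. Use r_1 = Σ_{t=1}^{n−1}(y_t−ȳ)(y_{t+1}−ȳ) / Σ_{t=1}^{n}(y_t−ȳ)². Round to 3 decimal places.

Mean ȳ = (14 + 6 + 20 + 11 + 16 + 5 + 13 + 8 + 18)/9 = 12.3333
Numerator Σ_{t=1}^{8}(y_t−ȳ)(y_{t+1}−ȳ) = -133.4444
Denominator Σ(y_t−ȳ)² = 222.0000
r_1 = -133.4444 / 222.0000 = -0.601

-0.601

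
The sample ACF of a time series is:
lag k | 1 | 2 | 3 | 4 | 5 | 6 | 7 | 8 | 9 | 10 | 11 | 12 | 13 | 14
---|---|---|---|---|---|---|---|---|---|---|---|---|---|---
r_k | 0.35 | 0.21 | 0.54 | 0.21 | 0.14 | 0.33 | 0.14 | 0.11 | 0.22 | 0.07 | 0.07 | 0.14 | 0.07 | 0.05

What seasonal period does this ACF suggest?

The largest autocorrelation is r_3 = 0.54; the remaining lags stay at or below 0.35. The elevated value at lag 1 (0.35), dropping to 0.21 at lag 2, reflects decaying short-term dependence rather than seasonality.
The dominant spike at lag 3 indicates a seasonal period of 3.

3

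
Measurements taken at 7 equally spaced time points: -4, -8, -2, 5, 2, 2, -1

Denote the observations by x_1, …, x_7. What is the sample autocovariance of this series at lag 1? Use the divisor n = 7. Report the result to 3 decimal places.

Mean x̄ = (-4 − 8 − 2 + 5 + 2 + 2 − 1)/7 = -0.8571
Deviations: -3.1429, -7.1429, -1.1429, 5.8571, 2.8571, 2.8571, -0.1429
Σ_{t=1}^{6}(x_t−x̄)(x_{t+1}−x̄) = 48.4082
γ_1 = 48.4082 / 7 = 6.915

6.915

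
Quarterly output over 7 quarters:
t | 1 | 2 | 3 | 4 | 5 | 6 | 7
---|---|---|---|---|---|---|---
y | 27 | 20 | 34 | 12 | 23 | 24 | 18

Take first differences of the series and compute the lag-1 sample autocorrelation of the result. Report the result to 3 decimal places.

-0.732

First differences Δy: -7, 14, -22, 11, 1, -6
Mean of differences = -1.5000
Numerator Σ(Δy_t−Δȳ)(Δy_{t+1}−Δȳ) = -639.2500
Denominator Σ(Δy_t−Δȳ)² = 873.5000
r_1(Δy) = -639.2500 / 873.5000 = -0.732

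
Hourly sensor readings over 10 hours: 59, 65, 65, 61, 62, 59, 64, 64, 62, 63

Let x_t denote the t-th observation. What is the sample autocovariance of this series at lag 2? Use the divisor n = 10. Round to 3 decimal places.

-1.452

Mean x̄ = (59 + 65 + 65 + 61 + 62 + 59 + 64 + 64 + 62 + 63)/10 = 62.4000
Σ_{t=1}^{8}(x_t−x̄)(x_{t+2}−x̄) = -14.5200
γ_2 = -14.5200 / 10 = -1.452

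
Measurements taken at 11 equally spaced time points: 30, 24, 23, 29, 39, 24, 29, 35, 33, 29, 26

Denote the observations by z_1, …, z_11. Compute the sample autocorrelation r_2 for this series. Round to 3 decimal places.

Mean z̄ = (30 + 24 + 23 + 29 + 39 + 24 + 29 + 35 + 33 + 29 + 26)/11 = 29.1818
Numerator Σ_{t=1}^{9}(z_t−z̄)(z_{t+2}−z̄) = -109.7025
Denominator Σ(z_t−z̄)² = 247.6364
r_2 = -109.7025 / 247.6364 = -0.443

-0.443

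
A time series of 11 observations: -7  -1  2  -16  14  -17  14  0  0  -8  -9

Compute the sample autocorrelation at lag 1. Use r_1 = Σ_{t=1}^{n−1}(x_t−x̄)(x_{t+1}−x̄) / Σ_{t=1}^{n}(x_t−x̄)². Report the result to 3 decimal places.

Mean x̄ = (-7 − 1 + 2 − 16 + 14 − 17 + 14 + 0 + 0 − 8 − 9)/11 = -2.5455
Numerator Σ_{t=1}^{10}(x_t−x̄)(x_{t+1}−x̄) = -692.0248
Denominator Σ(x_t−x̄)² = 1064.7273
r_1 = -692.0248 / 1064.7273 = -0.650

-0.650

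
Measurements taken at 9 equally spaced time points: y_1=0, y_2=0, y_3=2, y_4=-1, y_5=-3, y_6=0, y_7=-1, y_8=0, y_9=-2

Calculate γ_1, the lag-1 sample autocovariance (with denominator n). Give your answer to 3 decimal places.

-0.108

Mean ȳ = (0 + 0 + 2 − 1 − 3 + 0 − 1 + 0 − 2)/9 = -0.5556
Σ_{t=1}^{8}(y_t−ȳ)(y_{t+1}−ȳ) = -0.9753
γ_1 = -0.9753 / 9 = -0.108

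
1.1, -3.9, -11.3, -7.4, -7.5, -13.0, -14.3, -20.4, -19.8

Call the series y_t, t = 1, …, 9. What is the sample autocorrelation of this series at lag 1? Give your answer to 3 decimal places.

0.519

Mean ȳ = (1.1 − 3.9 − 11.3 − 7.4 − 7.5 − 13.0 − 14.3 − 20.4 − 19.8)/9 = -10.7222
Numerator Σ_{t=1}^{8}(y_t−ȳ)(y_{t+1}−ȳ) = 208.7851
Denominator Σ(y_t−ȳ)² = 402.1156
r_1 = 208.7851 / 402.1156 = 0.519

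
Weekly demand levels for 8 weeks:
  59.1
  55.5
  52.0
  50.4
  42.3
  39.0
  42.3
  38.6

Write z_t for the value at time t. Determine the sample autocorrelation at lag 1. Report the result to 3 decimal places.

Mean z̄ = (59.1 + 55.5 + 52.0 + 50.4 + 42.3 + 39.0 + 42.3 + 38.6)/8 = 47.4000
Σ(z_t−z̄)(z_{t+1}−z̄) = (94.7700) + (37.2600) + (13.8000) + (-15.3000) + (42.8400) + (42.8400) + (44.8800) = 261.0900
Denominator Σ(z_t−z̄)² = 432.6800
r_1 = 261.0900 / 432.6800 = 0.603

0.603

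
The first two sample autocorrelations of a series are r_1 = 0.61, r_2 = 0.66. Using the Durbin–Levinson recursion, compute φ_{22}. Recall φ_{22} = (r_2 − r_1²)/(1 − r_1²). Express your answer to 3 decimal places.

φ_{22} = (r_2 − r_1²) / (1 − r_1²)
r_1² = (0.61)² = 0.3721
Numerator = 0.66 − 0.3721 = 0.2879; denominator = 1 − 0.3721 = 0.6279
φ_{22} = 0.2879 / 0.6279 = 0.459

0.459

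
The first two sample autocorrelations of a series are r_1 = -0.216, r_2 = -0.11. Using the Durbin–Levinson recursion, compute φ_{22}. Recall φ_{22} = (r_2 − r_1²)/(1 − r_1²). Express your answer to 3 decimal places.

-0.164

φ_{22} = (r_2 − r_1²) / (1 − r_1²)
r_1² = (-0.216)² = 0.046656
Numerator = -0.11 − 0.0467 = -0.1567; denominator = 1 − 0.0467 = 0.9533
φ_{22} = -0.1567 / 0.9533 = -0.164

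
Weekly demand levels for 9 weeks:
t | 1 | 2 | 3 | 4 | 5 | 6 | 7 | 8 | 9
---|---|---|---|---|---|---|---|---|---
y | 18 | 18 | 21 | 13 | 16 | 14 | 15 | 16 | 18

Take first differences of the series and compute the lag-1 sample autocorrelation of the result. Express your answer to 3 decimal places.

-0.576

First differences Δy: 0, 3, -8, 3, -2, 1, 1, 2
Mean of differences = 0.0000
Numerator Σ(Δy_t−Δȳ)(Δy_{t+1}−Δȳ) = -53.0000
Denominator Σ(Δy_t−Δȳ)² = 92.0000
r_1(Δy) = -53.0000 / 92.0000 = -0.576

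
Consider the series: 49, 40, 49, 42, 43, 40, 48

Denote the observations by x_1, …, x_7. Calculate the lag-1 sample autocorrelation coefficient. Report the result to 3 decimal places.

Mean x̄ = (49 + 40 + 49 + 42 + 43 + 40 + 48)/7 = 44.4286
Deviations from mean: 4.5714, -4.4286, 4.5714, -2.4286, -1.4286, -4.4286, 3.5714
Numerator Σ_{t=1}^{6}(x_t−x̄)(x_{t+1}−x̄) = -57.6122
Denominator Σ(x_t−x̄)² = 101.7143
r_1 = -57.6122 / 101.7143 = -0.566

-0.566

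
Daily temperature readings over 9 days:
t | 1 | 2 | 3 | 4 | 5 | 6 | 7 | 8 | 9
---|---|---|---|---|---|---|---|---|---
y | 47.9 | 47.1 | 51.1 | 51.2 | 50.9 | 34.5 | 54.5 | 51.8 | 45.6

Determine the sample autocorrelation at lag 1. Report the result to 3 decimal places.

Mean ȳ = (47.9 + 47.1 + 51.1 + 51.2 + 50.9 + 34.5 + 54.5 + 51.8 + 45.6)/9 = 48.2889
Numerator Σ_{t=1}^{8}(y_t−ȳ)(y_{t+1}−ȳ) = -96.3768
Denominator Σ(y_t−ȳ)² = 273.0289
r_1 = -96.3768 / 273.0289 = -0.353

-0.353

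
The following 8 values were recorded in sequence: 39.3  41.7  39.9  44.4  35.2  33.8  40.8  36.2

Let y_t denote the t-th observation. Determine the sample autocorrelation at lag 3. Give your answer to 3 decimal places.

0.080

Mean ȳ = (39.3 + 41.7 + 39.9 + 44.4 + 35.2 + 33.8 + 40.8 + 36.2)/8 = 38.9125
Deviations from mean: 0.3875, 2.7875, 0.9875, 5.4875, -3.7125, -5.1125, 1.8875, -2.7125
Numerator Σ_{t=1}^{5}(y_t−ȳ)(y_{t+3}−ȳ) = 7.1570
Denominator Σ(y_t−ȳ)² = 89.8488
r_3 = 7.1570 / 89.8488 = 0.080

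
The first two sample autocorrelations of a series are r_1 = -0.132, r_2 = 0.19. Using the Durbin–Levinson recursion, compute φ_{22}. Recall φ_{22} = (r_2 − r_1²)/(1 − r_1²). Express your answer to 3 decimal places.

φ_{22} = (r_2 − r_1²) / (1 − r_1²)
r_1² = (-0.132)² = 0.017424
Numerator = 0.19 − 0.0174 = 0.1726; denominator = 1 − 0.0174 = 0.9826
φ_{22} = 0.1726 / 0.9826 = 0.176

0.176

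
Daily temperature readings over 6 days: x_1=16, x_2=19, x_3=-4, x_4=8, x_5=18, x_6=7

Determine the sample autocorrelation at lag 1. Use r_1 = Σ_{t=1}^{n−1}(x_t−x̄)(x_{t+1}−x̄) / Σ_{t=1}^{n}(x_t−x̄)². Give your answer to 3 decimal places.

-0.220

Mean x̄ = (16 + 19 − 4 + 8 + 18 + 7)/6 = 10.6667
Deviations from mean: 5.3333, 8.3333, -14.6667, -2.6667, 7.3333, -3.6667
Σ(x_t−x̄)(x_{t+1}−x̄) = (44.4444) + (-122.2222) + (39.1111) + (-19.5556) + (-26.8889) = -85.1111
Denominator Σ(x_t−x̄)² = 387.3333
r_1 = -85.1111 / 387.3333 = -0.220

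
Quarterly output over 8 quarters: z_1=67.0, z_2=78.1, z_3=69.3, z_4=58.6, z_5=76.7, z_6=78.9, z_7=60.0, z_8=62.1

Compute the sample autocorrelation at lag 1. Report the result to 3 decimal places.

-0.100

Mean z̄ = (67.0 + 78.1 + 69.3 + 58.6 + 76.7 + 78.9 + 60.0 + 62.1)/8 = 68.8375
Σ(z_t−z̄)(z_{t+1}−z̄) = (-17.0198) + (4.2839) + (-4.7348) + (-80.4923) + (79.1164) + (-88.9273) + (59.5427) = -48.2314
Denominator Σ(z_t−z̄)² = 480.7588
r_1 = -48.2314 / 480.7588 = -0.100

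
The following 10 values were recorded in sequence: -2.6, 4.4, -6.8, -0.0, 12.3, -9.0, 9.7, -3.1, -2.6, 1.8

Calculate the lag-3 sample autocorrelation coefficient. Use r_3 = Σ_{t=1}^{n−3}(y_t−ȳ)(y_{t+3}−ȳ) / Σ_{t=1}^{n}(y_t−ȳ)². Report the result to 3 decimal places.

0.269

Mean ȳ = (-2.6 + 4.4 − 6.8 − 0.0 + 12.3 − 9.0 + 9.7 − 3.1 − 2.6 + 1.8)/10 = 0.4100
Σ(y_t−ȳ)(y_{t+3}−ȳ) = (1.2341) + (47.4411) + (67.8461) + (-3.8089) + (-41.7339) + (28.3241) + (12.9131) = 112.2157
Denominator Σ(y_t−ȳ)² = 416.6690
r_3 = 112.2157 / 416.6690 = 0.269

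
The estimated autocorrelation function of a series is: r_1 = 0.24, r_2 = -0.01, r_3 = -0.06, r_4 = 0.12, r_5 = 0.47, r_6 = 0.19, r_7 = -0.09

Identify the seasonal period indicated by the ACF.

5

The largest autocorrelation is r_5 = 0.47; the remaining lags stay at or below 0.24.
The dominant spike at lag 5 indicates a seasonal period of 5.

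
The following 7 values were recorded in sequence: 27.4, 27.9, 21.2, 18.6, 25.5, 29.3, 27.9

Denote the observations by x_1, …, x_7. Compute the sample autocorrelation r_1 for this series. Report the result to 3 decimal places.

Mean x̄ = (27.4 + 27.9 + 21.2 + 18.6 + 25.5 + 29.3 + 27.9)/7 = 25.4000
Deviations from mean: 2.0000, 2.5000, -4.2000, -6.8000, 0.1000, 3.9000, 2.5000
Numerator Σ_{t=1}^{6}(x_t−x̄)(x_{t+1}−x̄) = 32.5200
Denominator Σ(x_t−x̄)² = 95.6000
r_1 = 32.5200 / 95.6000 = 0.340

0.340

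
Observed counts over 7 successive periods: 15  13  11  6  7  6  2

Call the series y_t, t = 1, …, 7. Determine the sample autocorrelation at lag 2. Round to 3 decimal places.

Mean ȳ = (15 + 13 + 11 + 6 + 7 + 6 + 2)/7 = 8.5714
Deviations from mean: 6.4286, 4.4286, 2.4286, -2.5714, -1.5714, -2.5714, -6.5714
Numerator Σ_{t=1}^{5}(y_t−ȳ)(y_{t+2}−ȳ) = 17.3469
Denominator Σ(y_t−ȳ)² = 125.7143
r_2 = 17.3469 / 125.7143 = 0.138

0.138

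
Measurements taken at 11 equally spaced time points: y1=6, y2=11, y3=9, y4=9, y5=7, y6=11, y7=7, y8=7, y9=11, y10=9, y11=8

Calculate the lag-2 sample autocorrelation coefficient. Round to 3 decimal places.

Mean ȳ = (6 + 11 + 9 + 9 + 7 + 11 + 7 + 7 + 11 + 9 + 8)/11 = 8.6364
Numerator Σ_{t=1}^{9}(y_t−ȳ)(y_{t+2}−ȳ) = -6.9917
Denominator Σ(y_t−ȳ)² = 32.5455
r_2 = -6.9917 / 32.5455 = -0.215

-0.215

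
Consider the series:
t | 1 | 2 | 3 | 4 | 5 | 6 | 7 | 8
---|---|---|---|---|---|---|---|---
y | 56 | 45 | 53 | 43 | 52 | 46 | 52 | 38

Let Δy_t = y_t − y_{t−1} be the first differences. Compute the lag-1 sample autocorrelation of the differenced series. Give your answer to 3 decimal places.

-0.716

First differences Δy: -11, 8, -10, 9, -6, 6, -14
Mean of differences = -2.5714
Numerator Σ(Δy_t−Δȳ)(Δy_{t+1}−Δȳ) = -420.6122
Denominator Σ(Δy_t−Δȳ)² = 587.7143
r_1(Δy) = -420.6122 / 587.7143 = -0.716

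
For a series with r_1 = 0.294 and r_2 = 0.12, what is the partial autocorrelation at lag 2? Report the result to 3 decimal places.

0.037

φ_{22} = (r_2 − r_1²) / (1 − r_1²)
r_1² = (0.294)² = 0.086436
Numerator = 0.12 − 0.0864 = 0.0336; denominator = 1 − 0.0864 = 0.9136
φ_{22} = 0.0336 / 0.9136 = 0.037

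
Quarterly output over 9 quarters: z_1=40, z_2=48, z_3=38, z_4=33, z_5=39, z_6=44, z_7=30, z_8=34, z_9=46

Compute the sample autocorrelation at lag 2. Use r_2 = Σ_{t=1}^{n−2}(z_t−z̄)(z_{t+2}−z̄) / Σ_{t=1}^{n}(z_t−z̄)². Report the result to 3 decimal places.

Mean z̄ = (40 + 48 + 38 + 33 + 39 + 44 + 30 + 34 + 46)/9 = 39.1111
Numerator Σ_{t=1}^{7}(z_t−z̄)(z_{t+2}−z̄) = -171.8025
Denominator Σ(z_t−z̄)² = 298.8889
r_2 = -171.8025 / 298.8889 = -0.575

-0.575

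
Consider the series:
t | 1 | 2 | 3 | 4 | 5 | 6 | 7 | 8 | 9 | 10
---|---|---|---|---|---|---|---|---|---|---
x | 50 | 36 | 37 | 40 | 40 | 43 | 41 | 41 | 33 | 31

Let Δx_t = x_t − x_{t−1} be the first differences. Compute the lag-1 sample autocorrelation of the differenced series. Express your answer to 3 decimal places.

First differences Δx: -14, 1, 3, 0, 3, -2, 0, -8, -2
Mean of differences = -2.1111
Numerator Σ(Δx_t−Δx̄)(Δx_{t+1}−Δx̄) = -11.7901
Denominator Σ(Δx_t−Δx̄)² = 246.8889
r_1(Δx) = -11.7901 / 246.8889 = -0.048

-0.048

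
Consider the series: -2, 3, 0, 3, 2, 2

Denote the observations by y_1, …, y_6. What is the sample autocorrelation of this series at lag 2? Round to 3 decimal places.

Mean ȳ = (-2 + 3 + 0 + 3 + 2 + 2)/6 = 1.3333
Numerator Σ_{t=1}^{4}(y_t−ȳ)(y_{t+2}−ȳ) = 7.4444
Denominator Σ(y_t−ȳ)² = 19.3333
r_2 = 7.4444 / 19.3333 = 0.385

0.385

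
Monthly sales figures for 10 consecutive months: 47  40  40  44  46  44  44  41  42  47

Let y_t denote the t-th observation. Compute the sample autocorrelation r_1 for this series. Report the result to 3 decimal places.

-0.027

Mean ȳ = (47 + 40 + 40 + 44 + 46 + 44 + 44 + 41 + 42 + 47)/10 = 43.5000
Numerator Σ_{t=1}^{9}(y_t−ȳ)(y_{t+1}−ȳ) = -1.7500
Denominator Σ(y_t−ȳ)² = 64.5000
r_1 = -1.7500 / 64.5000 = -0.027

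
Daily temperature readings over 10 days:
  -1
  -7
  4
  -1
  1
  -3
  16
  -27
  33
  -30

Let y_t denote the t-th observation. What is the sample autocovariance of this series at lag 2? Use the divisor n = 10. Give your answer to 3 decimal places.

Mean ȳ = (-1 − 7 + 4 − 1 + 1 − 3 + 16 − 27 + 33 − 30)/10 = -1.5000
Σ_{t=1}^{8}(y_t−ȳ)(y_{t+2}−ȳ) = 1425.5000
γ_2 = 1425.5000 / 10 = 142.550

142.550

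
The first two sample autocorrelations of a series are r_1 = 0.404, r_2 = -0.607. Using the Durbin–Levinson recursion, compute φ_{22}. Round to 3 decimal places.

-0.920

φ_{22} = (r_2 − r_1²) / (1 − r_1²)
r_1² = (0.404)² = 0.163216
Numerator = -0.607 − 0.1632 = -0.7702; denominator = 1 − 0.1632 = 0.8368
φ_{22} = -0.7702 / 0.8368 = -0.920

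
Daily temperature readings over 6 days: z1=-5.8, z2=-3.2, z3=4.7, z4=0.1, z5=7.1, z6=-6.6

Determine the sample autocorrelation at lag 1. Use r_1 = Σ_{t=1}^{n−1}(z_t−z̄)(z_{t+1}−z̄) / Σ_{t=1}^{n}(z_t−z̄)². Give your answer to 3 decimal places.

-0.236

Mean z̄ = (-5.8 − 3.2 + 4.7 + 0.1 + 7.1 − 6.6)/6 = -0.6167
Deviations from mean: -5.1833, -2.5833, 5.3167, 0.7167, 7.7167, -5.9833
Σ(z_t−z̄)(z_{t+1}−z̄) = (13.3903) + (-13.7347) + (3.8103) + (5.5303) + (-46.1714) = -37.1753
Denominator Σ(z_t−z̄)² = 157.6683
r_1 = -37.1753 / 157.6683 = -0.236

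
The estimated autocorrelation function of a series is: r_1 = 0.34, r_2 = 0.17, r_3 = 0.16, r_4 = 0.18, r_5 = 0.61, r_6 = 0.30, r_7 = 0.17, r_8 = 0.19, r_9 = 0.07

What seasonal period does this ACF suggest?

5

The largest autocorrelation is r_5 = 0.61; the remaining lags stay at or below 0.34. The elevated value at lag 1 (0.34), dropping to 0.17 at lag 2, reflects decaying short-term dependence rather than seasonality.
The dominant spike at lag 5 indicates a seasonal period of 5.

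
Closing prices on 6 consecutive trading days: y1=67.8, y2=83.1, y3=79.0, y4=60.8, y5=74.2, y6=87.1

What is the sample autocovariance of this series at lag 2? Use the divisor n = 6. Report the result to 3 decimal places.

Mean ȳ = (67.8 + 83.1 + 79.0 + 60.8 + 74.2 + 87.1)/6 = 75.3333
Σ_{t=1}^{4}(y_t−ȳ)(y_{t+2}−ȳ) = -315.6622
γ_2 = -315.6622 / 6 = -52.610

-52.610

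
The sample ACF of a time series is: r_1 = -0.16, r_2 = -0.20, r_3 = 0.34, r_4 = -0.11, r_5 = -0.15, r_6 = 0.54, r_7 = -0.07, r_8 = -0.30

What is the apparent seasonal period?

6

The largest autocorrelation is r_6 = 0.54; the remaining lags stay at or below 0.34.
The dominant spike at lag 6 indicates a seasonal period of 6.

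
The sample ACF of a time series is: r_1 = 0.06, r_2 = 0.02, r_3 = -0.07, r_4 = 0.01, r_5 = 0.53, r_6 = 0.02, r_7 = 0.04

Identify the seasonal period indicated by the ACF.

5

The largest autocorrelation is r_5 = 0.53; the remaining lags stay at or below 0.06.
The dominant spike at lag 5 indicates a seasonal period of 5.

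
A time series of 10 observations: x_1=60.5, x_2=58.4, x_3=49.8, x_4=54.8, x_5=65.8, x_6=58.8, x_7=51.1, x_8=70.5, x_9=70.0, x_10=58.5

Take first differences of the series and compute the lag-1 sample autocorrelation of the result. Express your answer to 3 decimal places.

-0.171

First differences Δx: -2.1, -8.6, 5.0, 11.0, -7.0, -7.7, 19.4, -0.5, -11.5
Mean of differences = -0.2222
Numerator Σ(Δx_t−Δx̄)(Δx_{t+1}−Δx̄) = -143.8416
Denominator Σ(Δx_t−Δx̄)² = 841.0756
r_1(Δx) = -143.8416 / 841.0756 = -0.171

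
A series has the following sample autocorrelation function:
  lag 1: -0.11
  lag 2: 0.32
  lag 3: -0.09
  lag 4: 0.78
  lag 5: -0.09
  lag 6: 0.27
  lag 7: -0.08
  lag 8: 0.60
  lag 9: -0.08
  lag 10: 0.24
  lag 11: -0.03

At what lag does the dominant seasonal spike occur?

4

The largest autocorrelation is r_4 = 0.78, with a weaker echo at lag 8 (0.60); the remaining lags stay at or below 0.32.
The dominant spike at lag 4 indicates a seasonal period of 4.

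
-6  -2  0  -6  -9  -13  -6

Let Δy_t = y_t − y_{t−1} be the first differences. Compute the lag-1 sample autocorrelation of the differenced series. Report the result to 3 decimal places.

-0.015

First differences Δy: 4, 2, -6, -3, -4, 7
Mean of differences = 0.0000
Numerator Σ(Δy_t−Δȳ)(Δy_{t+1}−Δȳ) = -2.0000
Denominator Σ(Δy_t−Δȳ)² = 130.0000
r_1(Δy) = -2.0000 / 130.0000 = -0.015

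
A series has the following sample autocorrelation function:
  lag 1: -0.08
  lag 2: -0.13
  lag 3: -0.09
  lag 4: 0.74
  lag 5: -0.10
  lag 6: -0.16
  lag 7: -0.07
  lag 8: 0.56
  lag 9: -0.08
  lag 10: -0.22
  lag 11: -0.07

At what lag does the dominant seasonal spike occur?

The largest autocorrelation is r_4 = 0.74, with a weaker echo at lag 8 (0.56); the remaining lags stay at or below -0.07.
The dominant spike at lag 4 indicates a seasonal period of 4.

4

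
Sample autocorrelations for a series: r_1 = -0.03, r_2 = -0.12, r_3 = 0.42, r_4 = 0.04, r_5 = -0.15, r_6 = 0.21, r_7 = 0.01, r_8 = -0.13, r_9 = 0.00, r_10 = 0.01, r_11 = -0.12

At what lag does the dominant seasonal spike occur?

3

The largest autocorrelation is r_3 = 0.42, with a weaker echo at lag 6 (0.21); the remaining lags stay at or below 0.04.
The dominant spike at lag 3 indicates a seasonal period of 3.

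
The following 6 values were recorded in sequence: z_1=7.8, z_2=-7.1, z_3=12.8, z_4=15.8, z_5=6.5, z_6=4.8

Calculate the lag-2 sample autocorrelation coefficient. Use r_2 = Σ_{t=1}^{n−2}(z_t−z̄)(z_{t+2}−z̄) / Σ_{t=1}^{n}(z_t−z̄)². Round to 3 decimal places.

Mean z̄ = (7.8 − 7.1 + 12.8 + 15.8 + 6.5 + 4.8)/6 = 6.7667
Σ(z_t−z̄)(z_{t+2}−z̄) = (6.2344) + (-125.2622) + (-1.6089) + (-17.7656) = -138.4022
Denominator Σ(z_t−z̄)² = 315.2933
r_2 = -138.4022 / 315.2933 = -0.439

-0.439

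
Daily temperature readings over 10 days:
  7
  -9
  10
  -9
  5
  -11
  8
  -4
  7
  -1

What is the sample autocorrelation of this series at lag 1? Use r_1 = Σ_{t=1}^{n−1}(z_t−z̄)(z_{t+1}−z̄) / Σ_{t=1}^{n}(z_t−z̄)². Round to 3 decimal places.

-0.848

Mean z̄ = (7 − 9 + 10 − 9 + 5 − 11 + 8 − 4 + 7 − 1)/10 = 0.3000
Numerator Σ_{t=1}^{9}(z_t−z̄)(z_{t+1}−z̄) = -497.1900
Denominator Σ(z_t−z̄)² = 586.1000
r_1 = -497.1900 / 586.1000 = -0.848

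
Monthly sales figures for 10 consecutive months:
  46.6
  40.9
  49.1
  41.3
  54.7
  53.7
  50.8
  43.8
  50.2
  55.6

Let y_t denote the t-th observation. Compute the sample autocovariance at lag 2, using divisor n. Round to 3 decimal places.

Mean ȳ = (46.6 + 40.9 + 49.1 + 41.3 + 54.7 + 53.7 + 50.8 + 43.8 + 50.2 + 55.6)/10 = 48.6700
Σ_{t=1}^{8}(y_t−ȳ)(y_{t+2}−ȳ) = -20.2458
γ_2 = -20.2458 / 10 = -2.025

-2.025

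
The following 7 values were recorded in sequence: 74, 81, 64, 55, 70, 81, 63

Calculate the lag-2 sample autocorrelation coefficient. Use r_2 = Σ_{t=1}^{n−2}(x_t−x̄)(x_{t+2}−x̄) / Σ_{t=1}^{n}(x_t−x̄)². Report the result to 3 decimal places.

Mean x̄ = (74 + 81 + 64 + 55 + 70 + 81 + 63)/7 = 69.7143
Deviations from mean: 4.2857, 11.2857, -5.7143, -14.7143, 0.2857, 11.2857, -6.7143
Numerator Σ_{t=1}^{5}(x_t−x̄)(x_{t+2}−x̄) = -360.1633
Denominator Σ(x_t−x̄)² = 567.4286
r_2 = -360.1633 / 567.4286 = -0.635

-0.635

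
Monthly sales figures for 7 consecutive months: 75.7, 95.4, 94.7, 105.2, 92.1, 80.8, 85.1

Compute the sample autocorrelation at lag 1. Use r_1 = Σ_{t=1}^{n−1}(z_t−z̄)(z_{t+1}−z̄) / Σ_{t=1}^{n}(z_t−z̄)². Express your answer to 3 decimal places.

Mean z̄ = (75.7 + 95.4 + 94.7 + 105.2 + 92.1 + 80.8 + 85.1)/7 = 89.8571
Σ(z_t−z̄)(z_{t+1}−z̄) = (-78.4710) + (26.8433) + (74.3033) + (34.4118) + (-20.3139) + (43.0861) = 79.8596
Denominator Σ(z_t−z̄)² = 599.6971
r_1 = 79.8596 / 599.6971 = 0.133

0.133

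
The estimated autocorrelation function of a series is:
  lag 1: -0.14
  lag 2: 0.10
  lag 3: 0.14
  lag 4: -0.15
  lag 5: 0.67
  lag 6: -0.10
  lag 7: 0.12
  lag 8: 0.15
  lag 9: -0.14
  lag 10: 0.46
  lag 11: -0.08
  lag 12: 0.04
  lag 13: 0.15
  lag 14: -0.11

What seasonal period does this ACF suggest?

5

The largest autocorrelation is r_5 = 0.67, with a weaker echo at lag 10 (0.46); the remaining lags stay at or below 0.15.
The dominant spike at lag 5 indicates a seasonal period of 5.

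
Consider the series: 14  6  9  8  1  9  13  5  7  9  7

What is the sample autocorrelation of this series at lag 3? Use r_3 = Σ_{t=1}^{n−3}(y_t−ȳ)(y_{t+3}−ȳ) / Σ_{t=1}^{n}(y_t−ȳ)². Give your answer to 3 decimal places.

0.336

Mean ȳ = (14 + 6 + 9 + 8 + 1 + 9 + 13 + 5 + 7 + 9 + 7)/11 = 8.0000
Numerator Σ_{t=1}^{8}(y_t−ȳ)(y_{t+3}−ȳ) = 43.0000
Denominator Σ(y_t−ȳ)² = 128.0000
r_3 = 43.0000 / 128.0000 = 0.336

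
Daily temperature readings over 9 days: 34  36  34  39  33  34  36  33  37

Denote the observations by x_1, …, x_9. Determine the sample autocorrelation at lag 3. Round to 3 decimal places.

0.026

Mean x̄ = (34 + 36 + 34 + 39 + 33 + 34 + 36 + 33 + 37)/9 = 35.1111
Numerator Σ_{t=1}^{6}(x_t−x̄)(x_{t+3}−x̄) = 0.8519
Denominator Σ(x_t−x̄)² = 32.8889
r_3 = 0.8519 / 32.8889 = 0.026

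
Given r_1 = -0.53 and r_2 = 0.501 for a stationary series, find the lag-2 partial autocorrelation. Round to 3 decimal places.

0.306

φ_{22} = (r_2 − r_1²) / (1 − r_1²)
r_1² = (-0.53)² = 0.2809
Numerator = 0.501 − 0.2809 = 0.2201; denominator = 1 − 0.2809 = 0.7191
φ_{22} = 0.2201 / 0.7191 = 0.306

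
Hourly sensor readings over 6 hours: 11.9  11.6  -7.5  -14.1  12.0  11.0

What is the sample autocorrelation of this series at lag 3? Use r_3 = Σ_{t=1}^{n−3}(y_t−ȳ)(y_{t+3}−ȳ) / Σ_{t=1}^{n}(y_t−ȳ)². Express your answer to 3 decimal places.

-0.235

Mean ȳ = (11.9 + 11.6 − 7.5 − 14.1 + 12.0 + 11.0)/6 = 4.1500
Deviations from mean: 7.7500, 7.4500, -11.6500, -18.2500, 7.8500, 6.8500
Numerator Σ_{t=1}^{3}(y_t−ȳ)(y_{t+3}−ȳ) = -162.7575
Denominator Σ(y_t−ȳ)² = 692.8950
r_3 = -162.7575 / 692.8950 = -0.235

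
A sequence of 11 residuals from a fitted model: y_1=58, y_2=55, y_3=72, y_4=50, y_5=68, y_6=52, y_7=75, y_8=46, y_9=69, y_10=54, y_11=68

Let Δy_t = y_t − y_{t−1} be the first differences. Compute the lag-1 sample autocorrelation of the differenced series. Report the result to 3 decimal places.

-0.917

First differences Δy: -3, 17, -22, 18, -16, 23, -29, 23, -15, 14
Mean of differences = 1.0000
Numerator Σ(Δy_t−Δȳ)(Δy_{t+1}−Δȳ) = -3366.0000
Denominator Σ(Δy_t−Δȳ)² = 3672.0000
r_1(Δy) = -3366.0000 / 3672.0000 = -0.917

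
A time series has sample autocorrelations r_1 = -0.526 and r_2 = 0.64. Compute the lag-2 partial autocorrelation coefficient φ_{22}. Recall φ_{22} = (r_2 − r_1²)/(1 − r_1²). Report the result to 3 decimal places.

0.502

φ_{22} = (r_2 − r_1²) / (1 − r_1²)
r_1² = (-0.526)² = 0.276676
Numerator = 0.64 − 0.2767 = 0.3633; denominator = 1 − 0.2767 = 0.7233
φ_{22} = 0.3633 / 0.7233 = 0.502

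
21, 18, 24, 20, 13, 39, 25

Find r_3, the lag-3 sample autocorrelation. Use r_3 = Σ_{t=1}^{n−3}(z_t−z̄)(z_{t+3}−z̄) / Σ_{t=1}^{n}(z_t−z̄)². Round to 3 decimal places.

0.164

Mean z̄ = (21 + 18 + 24 + 20 + 13 + 39 + 25)/7 = 22.8571
Σ(z_t−z̄)(z_{t+3}−z̄) = (5.3061) + (47.8776) + (18.4490) + (-6.1224) = 65.5102
Denominator Σ(z_t−z̄)² = 398.8571
r_3 = 65.5102 / 398.8571 = 0.164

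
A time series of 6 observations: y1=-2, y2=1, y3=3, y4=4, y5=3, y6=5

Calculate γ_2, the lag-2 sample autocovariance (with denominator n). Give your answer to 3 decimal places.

-0.037

Mean ȳ = (-2 + 1 + 3 + 4 + 3 + 5)/6 = 2.3333
Σ_{t=1}^{4}(y_t−ȳ)(y_{t+2}−ȳ) = -0.2222
γ_2 = -0.2222 / 6 = -0.037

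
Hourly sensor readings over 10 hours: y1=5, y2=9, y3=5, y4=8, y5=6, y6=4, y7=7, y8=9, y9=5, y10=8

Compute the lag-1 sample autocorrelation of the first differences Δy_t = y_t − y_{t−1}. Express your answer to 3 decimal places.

-0.567

First differences Δy: 4, -4, 3, -2, -2, 3, 2, -4, 3
Mean of differences = 0.3333
Numerator Σ(Δy_t−Δȳ)(Δy_{t+1}−Δȳ) = -48.7778
Denominator Σ(Δy_t−Δȳ)² = 86.0000
r_1(Δy) = -48.7778 / 86.0000 = -0.567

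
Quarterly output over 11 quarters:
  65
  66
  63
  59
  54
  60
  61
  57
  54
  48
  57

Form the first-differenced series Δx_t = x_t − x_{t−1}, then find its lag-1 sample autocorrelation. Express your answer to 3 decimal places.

-0.170

First differences Δx: 1, -3, -4, -5, 6, 1, -4, -3, -6, 9
Mean of differences = -0.8000
Numerator Σ(Δx_t−Δx̄)(Δx_{t+1}−Δx̄) = -38.0400
Denominator Σ(Δx_t−Δx̄)² = 223.6000
r_1(Δx) = -38.0400 / 223.6000 = -0.170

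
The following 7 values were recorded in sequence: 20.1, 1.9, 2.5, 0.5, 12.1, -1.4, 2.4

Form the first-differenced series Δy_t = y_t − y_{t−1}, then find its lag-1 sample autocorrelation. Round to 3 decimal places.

First differences Δy: -18.2, 0.6, -2.0, 11.6, -13.5, 3.8
Mean of differences = -2.9500
Numerator Σ(Δy_t−Δȳ)(Δy_{t+1}−Δȳ) = -261.6575
Denominator Σ(Δy_t−Δȳ)² = 614.6350
r_1(Δy) = -261.6575 / 614.6350 = -0.426

-0.426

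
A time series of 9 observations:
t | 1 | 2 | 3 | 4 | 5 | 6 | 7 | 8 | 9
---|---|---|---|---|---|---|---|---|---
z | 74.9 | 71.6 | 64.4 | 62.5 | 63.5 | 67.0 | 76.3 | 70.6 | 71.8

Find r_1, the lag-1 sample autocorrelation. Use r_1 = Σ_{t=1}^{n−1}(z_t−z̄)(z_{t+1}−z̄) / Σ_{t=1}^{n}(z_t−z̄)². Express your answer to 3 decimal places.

Mean z̄ = (74.9 + 71.6 + 64.4 + 62.5 + 63.5 + 67.0 + 76.3 + 70.6 + 71.8)/9 = 69.1778
Numerator Σ_{t=1}^{8}(z_t−z̄)(z_{t+1}−z̄) = 82.8206
Denominator Σ(z_t−z̄)² = 202.6356
r_1 = 82.8206 / 202.6356 = 0.409

0.409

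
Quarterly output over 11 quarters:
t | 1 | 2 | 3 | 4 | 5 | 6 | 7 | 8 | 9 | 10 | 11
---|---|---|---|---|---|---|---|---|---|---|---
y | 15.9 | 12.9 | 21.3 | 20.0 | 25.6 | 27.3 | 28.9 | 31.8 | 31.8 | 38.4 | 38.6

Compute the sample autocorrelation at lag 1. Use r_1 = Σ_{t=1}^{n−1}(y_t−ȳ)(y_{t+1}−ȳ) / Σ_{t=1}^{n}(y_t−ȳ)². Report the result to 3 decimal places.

0.702

Mean ȳ = (15.9 + 12.9 + 21.3 + 20.0 + 25.6 + 27.3 + 28.9 + 31.8 + 31.8 + 38.4 + 38.6)/11 = 26.5909
Numerator Σ_{t=1}^{10}(y_t−ȳ)(y_{t+1}−ȳ) = 503.6372
Denominator Σ(y_t−ȳ)² = 717.9291
r_1 = 503.6372 / 717.9291 = 0.702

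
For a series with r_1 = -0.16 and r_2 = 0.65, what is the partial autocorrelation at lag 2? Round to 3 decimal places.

φ_{22} = (r_2 − r_1²) / (1 − r_1²)
r_1² = (-0.16)² = 0.0256
Numerator = 0.65 − 0.0256 = 0.6244; denominator = 1 − 0.0256 = 0.9744
φ_{22} = 0.6244 / 0.9744 = 0.641

0.641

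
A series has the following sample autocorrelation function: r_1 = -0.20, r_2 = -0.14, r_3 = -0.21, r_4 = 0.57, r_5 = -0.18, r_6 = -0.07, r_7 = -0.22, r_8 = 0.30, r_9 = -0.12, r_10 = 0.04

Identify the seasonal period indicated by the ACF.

The largest autocorrelation is r_4 = 0.57, with a weaker echo at lag 8 (0.30); the remaining lags stay at or below 0.04.
The dominant spike at lag 4 indicates a seasonal period of 4.

4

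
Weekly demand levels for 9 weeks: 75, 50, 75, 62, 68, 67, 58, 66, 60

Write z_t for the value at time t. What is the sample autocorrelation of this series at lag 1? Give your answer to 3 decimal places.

Mean z̄ = (75 + 50 + 75 + 62 + 68 + 67 + 58 + 66 + 60)/9 = 64.5556
Numerator Σ_{t=1}^{8}(z_t−z̄)(z_{t+1}−z̄) = -363.1975
Denominator Σ(z_t−z̄)² = 520.2222
r_1 = -363.1975 / 520.2222 = -0.698

-0.698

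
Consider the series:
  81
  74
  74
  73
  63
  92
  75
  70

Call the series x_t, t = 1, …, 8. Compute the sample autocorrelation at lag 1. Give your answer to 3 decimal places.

-0.367

Mean x̄ = (81 + 74 + 74 + 73 + 63 + 92 + 75 + 70)/8 = 75.2500
Deviations from mean: 5.7500, -1.2500, -1.2500, -2.2500, -12.2500, 16.7500, -0.2500, -5.2500
Σ(x_t−x̄)(x_{t+1}−x̄) = (-7.1875) + (1.5625) + (2.8125) + (27.5625) + (-205.1875) + (-4.1875) + (1.3125) = -183.3125
Denominator Σ(x_t−x̄)² = 499.5000
r_1 = -183.3125 / 499.5000 = -0.367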